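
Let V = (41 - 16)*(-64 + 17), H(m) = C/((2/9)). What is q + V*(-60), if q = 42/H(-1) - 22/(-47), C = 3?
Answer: 29823014/423 ≈ 70504.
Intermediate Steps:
H(m) = 27/2 (H(m) = 3/((2/9)) = 3/((2*(1/9))) = 3/(2/9) = 3*(9/2) = 27/2)
V = -1175 (V = 25*(-47) = -1175)
q = 1514/423 (q = 42/(27/2) - 22/(-47) = 42*(2/27) - 22*(-1/47) = 28/9 + 22/47 = 1514/423 ≈ 3.5792)
q + V*(-60) = 1514/423 - 1175*(-60) = 1514/423 + 70500 = 29823014/423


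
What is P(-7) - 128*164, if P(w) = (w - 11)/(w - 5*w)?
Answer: -293897/14 ≈ -20993.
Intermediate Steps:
P(w) = -(-11 + w)/(4*w) (P(w) = (-11 + w)/((-4*w)) = (-11 + w)*(-1/(4*w)) = -(-11 + w)/(4*w))
P(-7) - 128*164 = (¼)*(11 - 1*(-7))/(-7) - 128*164 = (¼)*(-⅐)*(11 + 7) - 20992 = (¼)*(-⅐)*18 - 20992 = -9/14 - 20992 = -293897/14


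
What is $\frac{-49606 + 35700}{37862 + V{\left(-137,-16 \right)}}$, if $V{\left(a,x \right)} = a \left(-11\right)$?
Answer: $- \frac{13906}{39369} \approx -0.35322$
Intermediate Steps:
$V{\left(a,x \right)} = - 11 a$
$\frac{-49606 + 35700}{37862 + V{\left(-137,-16 \right)}} = \frac{-49606 + 35700}{37862 - -1507} = - \frac{13906}{37862 + 1507} = - \frac{13906}{39369}$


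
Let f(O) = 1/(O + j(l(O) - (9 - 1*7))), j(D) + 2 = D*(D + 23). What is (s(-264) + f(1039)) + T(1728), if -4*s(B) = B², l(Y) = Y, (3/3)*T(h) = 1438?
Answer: -17588708401/1100257 ≈ -15986.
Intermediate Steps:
T(h) = 1438
j(D) = -2 + D*(23 + D) (j(D) = -2 + D*(D + 23) = -2 + D*(23 + D))
f(O) = 1/(-48 + (-2 + O)² + 24*O) (f(O) = 1/(O + (-2 + (O - (9 - 1*7))² + 23*(O - (9 - 1*7)))) = 1/(O + (-2 + (O - (9 - 7))² + 23*(O - (9 - 7)))) = 1/(O + (-2 + (O - 1*2)² + 23*(O - 1*2))) = 1/(O + (-2 + (O - 2)² + 23*(O - 2))) = 1/(O + (-2 + (-2 + O)² + 23*(-2 + O))) = 1/(O + (-2 + (-2 + O)² + (-46 + 23*O))) = 1/(O + (-48 + (-2 + O)² + 23*O)) = 1/(-48 + (-2 + O)² + 24*O))
s(B) = -B²/4
(s(-264) + f(1039)) + T(1728) = (-¼*(-264)² + 1/(-44 + 1039² + 20*1039)) + 1438 = (-¼*69696 + 1/(-44 + 1079521 + 20780)) + 1438 = (-17424 + 1/1100257) + 1438 = -19170877967/1100257 + 1438 = -17588708401/1100257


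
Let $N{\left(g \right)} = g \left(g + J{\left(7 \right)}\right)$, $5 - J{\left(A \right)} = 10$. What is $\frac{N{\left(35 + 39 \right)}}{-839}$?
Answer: $- \frac{5106}{839} \approx -6.0858$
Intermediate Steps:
$J{\left(A \right)} = -5$ ($J{\left(A \right)} = 5 - 10 = -5$)
$N{\left(g \right)} = g \left(-5 + g\right)$ ($N{\left(g \right)} = g \left(g - 5\right) = g \left(-5 + g\right)$)
$\frac{N{\left(35 + 39 \right)}}{-839} = \frac{\left(35 + 39\right) \left(-5 + \left(35 + 39\right)\right)}{-839} = 74 \left(-5 + 74\right) \left(- \frac{1}{839}\right) = 74 \cdot 69 \left(- \frac{1}{839}\right) = 5106 \left(- \frac{1}{839}\right) = - \frac{5106}{839}$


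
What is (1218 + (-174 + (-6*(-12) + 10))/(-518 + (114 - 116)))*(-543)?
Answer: -85991109/130 ≈ -6.6147e+5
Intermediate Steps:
(1218 + (-174 + (-6*(-12) + 10))/(-518 + (114 - 116)))*(-543) = (1218 + (-174 + (72 + 10))/(-518 - 2))*(-543) = (1218 + (-174 + 82)/(-520))*(-543) = (1218 - 92*(-1/520))*(-543) = (1218 + 23/130)*(-543) = (158363/130)*(-543) = -85991109/130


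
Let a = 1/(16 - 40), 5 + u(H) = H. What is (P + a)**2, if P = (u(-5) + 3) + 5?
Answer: 2401/576 ≈ 4.1684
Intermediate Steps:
u(H) = -5 + H
a = -1/24 (a = 1/(-24) = -1/24 ≈ -0.041667)
P = -2 (P = ((-5 - 5) + 3) + 5 = (-10 + 3) + 5 = -7 + 5 = -2)
(P + a)**2 = (-2 - 1/24)**2 = (-49/24)**2 = 2401/576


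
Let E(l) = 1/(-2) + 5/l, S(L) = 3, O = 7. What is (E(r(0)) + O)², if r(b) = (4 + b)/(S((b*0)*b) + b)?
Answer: 1681/16 ≈ 105.06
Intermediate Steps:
r(b) = (4 + b)/(3 + b)
E(l) = -½ + 5/l (E(l) = 1*(-½) + 5/l = -½ + 5/l)
(E(r(0)) + O)² = ((10 - (4 + 0)/(3 + 0))/(2*(((4 + 0)/(3 + 0)))) + 7)² = ((10 - 4/3)/(2*((4/3))) + 7)² = ((10 - 4/3)/(2*(((⅓)*4))) + 7)² = ((10 - 1*4/3)/(2*(4/3)) + 7)² = ((½)*(¾)*(10 - 4/3) + 7)² = ((½)*(¾)*(26/3) + 7)² = (13/4 + 7)² = (41/4)² = 1681/16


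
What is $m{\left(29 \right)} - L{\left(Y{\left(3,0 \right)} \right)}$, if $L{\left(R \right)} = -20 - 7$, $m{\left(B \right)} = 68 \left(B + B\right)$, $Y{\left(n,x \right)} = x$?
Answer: $3971$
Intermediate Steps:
$m{\left(B \right)} = 136 B$ ($m{\left(B \right)} = 68 \cdot 2 B = 136 B$)
$L{\left(R \right)} = -27$ ($L{\left(R \right)} = -20 - 7 = -27$)
$m{\left(29 \right)} - L{\left(Y{\left(3,0 \right)} \right)} = 136 \cdot 29 - -27 = 3944 + 27 = 3971$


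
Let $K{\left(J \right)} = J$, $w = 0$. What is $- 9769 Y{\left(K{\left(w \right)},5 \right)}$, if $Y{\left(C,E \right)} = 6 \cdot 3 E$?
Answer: $-879210$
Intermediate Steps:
$Y{\left(C,E \right)} = 18 E$
$- 9769 Y{\left(K{\left(w \right)},5 \right)} = - 9769 \cdot 18 \cdot 5 = \left(-9769\right) 90 = -879210$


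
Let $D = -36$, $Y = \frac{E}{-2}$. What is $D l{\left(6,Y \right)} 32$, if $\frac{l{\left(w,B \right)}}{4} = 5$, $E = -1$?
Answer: $-23040$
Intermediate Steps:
$Y = \frac{1}{2}$ ($Y = - \frac{1}{-2} = \left(-1\right) \left(- \frac{1}{2}\right) = \frac{1}{2} \approx 0.5$)
$l{\left(w,B \right)} = 20$ ($l{\left(w,B \right)} = 4 \cdot 5 = 20$)
$D l{\left(6,Y \right)} 32 = \left(-36\right) 20 \cdot 32 = \left(-720\right) 32 = -23040$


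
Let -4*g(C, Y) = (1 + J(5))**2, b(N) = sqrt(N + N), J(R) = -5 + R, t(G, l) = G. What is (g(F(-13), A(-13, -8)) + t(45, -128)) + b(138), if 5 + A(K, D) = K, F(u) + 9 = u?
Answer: 179/4 + 2*sqrt(69) ≈ 61.363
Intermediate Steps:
F(u) = -9 + u
A(K, D) = -5 + K
b(N) = sqrt(2)*sqrt(N) (b(N) = sqrt(2*N) = sqrt(2)*sqrt(N))
g(C, Y) = -1/4 (g(C, Y) = -(1 + (-5 + 5))**2/4 = -(1 + 0)**2/4 = -1/4*1**2 = -1/4*1 = -1/4)
(g(F(-13), A(-13, -8)) + t(45, -128)) + b(138) = (-1/4 + 45) + sqrt(2)*sqrt(138) = 179/4 + 2*sqrt(69)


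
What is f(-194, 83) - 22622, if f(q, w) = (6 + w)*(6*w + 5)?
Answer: 22145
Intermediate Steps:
f(q, w) = (5 + 6*w)*(6 + w) (f(q, w) = (6 + w)*(5 + 6*w) = (5 + 6*w)*(6 + w))
f(-194, 83) - 22622 = (30 + 6*83² + 41*83) - 22622 = (30 + 6*6889 + 3403) - 22622 = (30 + 41334 + 3403) - 22622 = 44767 - 22622 = 22145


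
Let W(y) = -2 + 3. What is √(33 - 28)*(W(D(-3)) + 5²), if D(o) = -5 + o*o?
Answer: 26*√5 ≈ 58.138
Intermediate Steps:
D(o) = -5 + o²
W(y) = 1
√(33 - 28)*(W(D(-3)) + 5²) = √(33 - 28)*(1 + 5²) = √5*(1 + 25) = √5*26 = 26*√5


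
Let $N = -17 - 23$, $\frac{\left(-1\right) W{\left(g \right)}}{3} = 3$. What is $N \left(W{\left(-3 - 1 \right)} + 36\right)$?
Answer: $-1080$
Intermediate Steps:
$W{\left(g \right)} = -9$ ($W{\left(g \right)} = \left(-3\right) 3 = -9$)
$N = -40$ ($N = -17 - 23 = -40$)
$N \left(W{\left(-3 - 1 \right)} + 36\right) = - 40 \left(-9 + 36\right) = \left(-40\right) 27 = -1080$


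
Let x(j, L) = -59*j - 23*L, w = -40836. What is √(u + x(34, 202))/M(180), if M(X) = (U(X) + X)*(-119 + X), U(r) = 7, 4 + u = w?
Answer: 2*I*√11873/11407 ≈ 0.019105*I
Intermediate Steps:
u = -40840 (u = -4 - 40836 = -40840)
M(X) = (-119 + X)*(7 + X) (M(X) = (7 + X)*(-119 + X) = (-119 + X)*(7 + X))
√(u + x(34, 202))/M(180) = √(-40840 + (-59*34 - 23*202))/(-833 + 180² - 112*180) = √(-40840 + (-2006 - 4646))/(-833 + 32400 - 20160) = √(-40840 - 6652)/11407 = √(-47492)*(1/11407) = (2*I*√11873)*(1/11407) = 2*I*√11873/11407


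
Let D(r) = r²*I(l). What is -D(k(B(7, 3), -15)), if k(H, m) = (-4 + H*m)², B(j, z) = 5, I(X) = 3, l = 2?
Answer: -116850243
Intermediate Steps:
D(r) = 3*r² (D(r) = r²*3 = 3*r²)
-D(k(B(7, 3), -15)) = -3*((-4 + 5*(-15))²)² = -3*((-4 - 75)²)² = -3*((-79)²)² = -3*6241² = -3*38950081 = -1*116850243 = -116850243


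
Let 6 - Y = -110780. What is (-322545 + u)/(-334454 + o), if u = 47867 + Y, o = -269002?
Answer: 40973/150864 ≈ 0.27159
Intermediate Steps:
Y = 110786 (Y = 6 - 1*(-110780) = 6 + 110780 = 110786)
u = 158653 (u = 47867 + 110786 = 158653)
(-322545 + u)/(-334454 + o) = (-322545 + 158653)/(-334454 - 269002) = -163892/(-603456) = -163892*(-1/603456) = 40973/150864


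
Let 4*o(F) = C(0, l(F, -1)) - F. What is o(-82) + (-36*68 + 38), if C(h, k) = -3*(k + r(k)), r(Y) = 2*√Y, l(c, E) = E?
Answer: -9555/4 - 3*I/2 ≈ -2388.8 - 1.5*I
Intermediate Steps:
C(h, k) = -6*√k - 3*k (C(h, k) = -3*(k + 2*√k) = -6*√k - 3*k)
o(F) = ¾ - 3*I/2 - F/4 (o(F) = ((-6*I - 3*(-1)) - F)/4 = ((-6*I + 3) - F)/4 = ((3 - 6*I) - F)/4 = (3 - F - 6*I)/4 = ¾ - 3*I/2 - F/4)
o(-82) + (-36*68 + 38) = (¾ - 3*I/2 - ¼*(-82)) + (-36*68 + 38) = (¾ - 3*I/2 + 41/2) + (-2448 + 38) = (85/4 - 3*I/2) - 2410 = -9555/4 - 3*I/2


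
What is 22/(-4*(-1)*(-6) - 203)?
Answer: -22/227 ≈ -0.096916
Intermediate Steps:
22/(-4*(-1)*(-6) - 203) = 22/(4*(-6) - 203) = 22/(-24 - 203) = 22/(-227) = 22*(-1/227) = -22/227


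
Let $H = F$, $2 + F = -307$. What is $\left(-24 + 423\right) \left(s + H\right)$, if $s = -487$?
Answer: $-317604$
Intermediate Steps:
$F = -309$ ($F = -2 - 307 = -309$)
$H = -309$
$\left(-24 + 423\right) \left(s + H\right) = \left(-24 + 423\right) \left(-487 - 309\right) = 399 \left(-796\right) = -317604$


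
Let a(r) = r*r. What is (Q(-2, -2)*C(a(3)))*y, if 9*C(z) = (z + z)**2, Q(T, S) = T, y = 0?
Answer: 0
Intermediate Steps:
a(r) = r**2
C(z) = 4*z**2/9 (C(z) = (z + z)**2/9 = (2*z)**2/9 = (4*z**2)/9 = 4*z**2/9)
(Q(-2, -2)*C(a(3)))*y = -8*(3**2)**2/9*0 = -8*9**2/9*0 = -8*81/9*0 = -2*36*0 = -72*0 = 0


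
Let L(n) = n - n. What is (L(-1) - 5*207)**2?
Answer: 1071225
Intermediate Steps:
L(n) = 0
(L(-1) - 5*207)**2 = (0 - 5*207)**2 = (0 - 1035)**2 = (-1035)**2 = 1071225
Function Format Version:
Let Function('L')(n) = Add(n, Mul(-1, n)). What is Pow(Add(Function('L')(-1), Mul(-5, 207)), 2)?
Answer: 1071225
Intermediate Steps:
Function('L')(n) = 0
Pow(Add(Function('L')(-1), Mul(-5, 207)), 2) = Pow(Add(0, Mul(-5, 207)), 2) = Pow(Add(0, -1035), 2) = Pow(-1035, 2) = 1071225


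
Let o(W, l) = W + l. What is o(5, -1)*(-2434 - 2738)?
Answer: -20688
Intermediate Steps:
o(5, -1)*(-2434 - 2738) = (5 - 1)*(-2434 - 2738) = 4*(-5172) = -20688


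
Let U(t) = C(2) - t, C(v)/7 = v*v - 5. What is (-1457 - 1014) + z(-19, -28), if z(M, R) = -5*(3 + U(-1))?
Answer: -2456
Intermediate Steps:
C(v) = -35 + 7*v**2 (C(v) = 7*(v*v - 5) = 7*(v**2 - 5) = 7*(-5 + v**2) = -35 + 7*v**2)
U(t) = -7 - t (U(t) = (-35 + 7*2**2) - t = (-35 + 7*4) - t = (-35 + 28) - t = -7 - t)
z(M, R) = 15 (z(M, R) = -5*(3 + (-7 - 1*(-1))) = -5*(3 + (-7 + 1)) = -5*(3 - 6) = -5*(-3) = 15)
(-1457 - 1014) + z(-19, -28) = (-1457 - 1014) + 15 = -2471 + 15 = -2456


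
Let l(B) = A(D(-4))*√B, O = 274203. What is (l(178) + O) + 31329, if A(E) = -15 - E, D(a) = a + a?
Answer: 305532 - 7*√178 ≈ 3.0544e+5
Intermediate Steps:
D(a) = 2*a
l(B) = -7*√B (l(B) = (-15 - 2*(-4))*√B = (-15 - 1*(-8))*√B = (-15 + 8)*√B = -7*√B)
(l(178) + O) + 31329 = (-7*√178 + 274203) + 31329 = (274203 - 7*√178) + 31329 = 305532 - 7*√178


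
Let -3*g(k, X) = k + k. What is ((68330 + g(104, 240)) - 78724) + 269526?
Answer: 777188/3 ≈ 2.5906e+5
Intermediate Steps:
g(k, X) = -2*k/3 (g(k, X) = -(k + k)/3 = -2*k/3)
((68330 + g(104, 240)) - 78724) + 269526 = ((68330 - ⅔*104) - 78724) + 269526 = ((68330 - 208/3) - 78724) + 269526 = (204782/3 - 78724) + 269526 = -31390/3 + 269526 = 777188/3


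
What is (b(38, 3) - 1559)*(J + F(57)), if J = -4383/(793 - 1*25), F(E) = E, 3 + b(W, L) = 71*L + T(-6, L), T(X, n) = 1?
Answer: -4425147/64 ≈ -69143.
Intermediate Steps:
b(W, L) = -2 + 71*L (b(W, L) = -3 + (71*L + 1) = -3 + (1 + 71*L) = -2 + 71*L)
J = -1461/256 (J = -4383/(793 - 25) = -4383/768 = -4383*1/768 = -1461/256 ≈ -5.7070)
(b(38, 3) - 1559)*(J + F(57)) = ((-2 + 71*3) - 1559)*(-1461/256 + 57) = ((-2 + 213) - 1559)*(13131/256) = (211 - 1559)*(13131/256) = -1348*13131/256 = -4425147/64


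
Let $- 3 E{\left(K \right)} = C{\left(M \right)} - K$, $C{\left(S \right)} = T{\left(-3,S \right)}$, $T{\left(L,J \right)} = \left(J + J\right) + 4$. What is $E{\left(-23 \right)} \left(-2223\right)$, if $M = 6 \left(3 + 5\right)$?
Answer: $91143$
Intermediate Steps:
$T{\left(L,J \right)} = 4 + 2 J$ ($T{\left(L,J \right)} = 2 J + 4 = 4 + 2 J$)
$M = 48$ ($M = 6 \cdot 8 = 48$)
$C{\left(S \right)} = 4 + 2 S$
$E{\left(K \right)} = - \frac{100}{3} + \frac{K}{3}$ ($E{\left(K \right)} = - \frac{\left(4 + 2 \cdot 48\right) - K}{3} = - \frac{\left(4 + 96\right) - K}{3} = - \frac{100 - K}{3} = - \frac{100}{3} + \frac{K}{3}$)
$E{\left(-23 \right)} \left(-2223\right) = \left(- \frac{100}{3} + \frac{1}{3} \left(-23\right)\right) \left(-2223\right) = \left(- \frac{100}{3} - \frac{23}{3}\right) \left(-2223\right) = \left(-41\right) \left(-2223\right) = 91143$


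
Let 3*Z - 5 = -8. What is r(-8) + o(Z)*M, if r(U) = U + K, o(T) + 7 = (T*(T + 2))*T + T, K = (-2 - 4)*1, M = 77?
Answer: -553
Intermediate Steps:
Z = -1 (Z = 5/3 + (1/3)*(-8) = 5/3 - 8/3 = -1)
K = -6 (K = -6*1 = -6)
o(T) = -7 + T + T**2*(2 + T) (o(T) = -7 + ((T*(T + 2))*T + T) = -7 + ((T*(2 + T))*T + T) = -7 + (T**2*(2 + T) + T) = -7 + (T + T**2*(2 + T)) = -7 + T + T**2*(2 + T))
r(U) = -6 + U (r(U) = U - 6 = -6 + U)
r(-8) + o(Z)*M = (-6 - 8) + (-7 - 1 + (-1)**3 + 2*(-1)**2)*77 = -14 + (-7 - 1 - 1 + 2*1)*77 = -14 + (-7 - 1 - 1 + 2)*77 = -14 - 7*77 = -14 - 539 = -553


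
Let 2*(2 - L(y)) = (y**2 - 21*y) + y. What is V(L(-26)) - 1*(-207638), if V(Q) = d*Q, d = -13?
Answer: 215386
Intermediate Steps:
L(y) = 2 + 10*y - y**2/2 (L(y) = 2 - ((y**2 - 21*y) + y)/2 = 2 - (y**2 - 20*y)/2 = 2 + (10*y - y**2/2) = 2 + 10*y - y**2/2)
V(Q) = -13*Q
V(L(-26)) - 1*(-207638) = -13*(2 + 10*(-26) - 1/2*(-26)**2) - 1*(-207638) = -13*(2 - 260 - 1/2*676) + 207638 = -13*(2 - 260 - 338) + 207638 = -13*(-596) + 207638 = 7748 + 207638 = 215386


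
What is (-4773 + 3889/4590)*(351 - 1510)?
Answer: 25386945779/4590 ≈ 5.5309e+6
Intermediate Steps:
(-4773 + 3889/4590)*(351 - 1510) = (-4773 + 3889*(1/4590))*(-1159) = (-4773 + 3889/4590)*(-1159) = -21904181/4590*(-1159) = 25386945779/4590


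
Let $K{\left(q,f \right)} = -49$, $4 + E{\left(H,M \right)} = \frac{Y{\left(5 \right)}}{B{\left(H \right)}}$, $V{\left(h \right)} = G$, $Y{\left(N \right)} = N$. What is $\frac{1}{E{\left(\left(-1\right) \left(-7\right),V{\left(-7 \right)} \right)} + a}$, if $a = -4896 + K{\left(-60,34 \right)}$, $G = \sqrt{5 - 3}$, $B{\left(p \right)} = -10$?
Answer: $- \frac{2}{9899} \approx -0.00020204$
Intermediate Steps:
$G = \sqrt{2} \approx 1.4142$
$V{\left(h \right)} = \sqrt{2}$
$E{\left(H,M \right)} = - \frac{9}{2}$ ($E{\left(H,M \right)} = -4 + \frac{5}{-10} = -4 + 5 \left(- \frac{1}{10}\right) = -4 - \frac{1}{2} = - \frac{9}{2}$)
$a = -4945$ ($a = -4896 - 49 = -4945$)
$\frac{1}{E{\left(\left(-1\right) \left(-7\right),V{\left(-7 \right)} \right)} + a} = \frac{1}{- \frac{9}{2} - 4945} = \frac{1}{- \frac{9899}{2}} = - \frac{2}{9899}$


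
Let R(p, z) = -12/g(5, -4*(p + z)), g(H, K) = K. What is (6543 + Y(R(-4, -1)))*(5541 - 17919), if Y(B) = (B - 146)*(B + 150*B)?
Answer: -6134833872/25 ≈ -2.4539e+8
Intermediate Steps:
R(p, z) = -12/(-4*p - 4*z) (R(p, z) = -12*(-1/(4*(p + z))) = -12/(-4*p - 4*z))
Y(B) = 151*B*(-146 + B) (Y(B) = (-146 + B)*(151*B) = 151*B*(-146 + B))
(6543 + Y(R(-4, -1)))*(5541 - 17919) = (6543 + 151*(3/(-4 - 1))*(-146 + 3/(-4 - 1)))*(5541 - 17919) = (6543 + 151*(3/(-5))*(-146 + 3/(-5)))*(-12378) = (6543 + 151*(3*(-1/5))*(-146 + 3*(-1/5)))*(-12378) = (6543 + 151*(-3/5)*(-146 - 3/5))*(-12378) = (6543 + 151*(-3/5)*(-733/5))*(-12378) = (6543 + 332049/25)*(-12378) = (495624/25)*(-12378) = -6134833872/25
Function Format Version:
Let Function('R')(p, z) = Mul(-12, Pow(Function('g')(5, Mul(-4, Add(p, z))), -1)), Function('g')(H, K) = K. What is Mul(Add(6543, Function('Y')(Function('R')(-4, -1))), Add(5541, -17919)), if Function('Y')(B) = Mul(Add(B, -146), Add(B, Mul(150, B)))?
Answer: Rational(-6134833872, 25) ≈ -2.4539e+8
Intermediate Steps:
Function('R')(p, z) = Mul(-12, Pow(Add(Mul(-4, p), Mul(-4, z)), -1)) (Function('R')(p, z) = Mul(-12, Pow(Mul(-4, Add(p, z)), -1)) = Mul(-12, Pow(Add(Mul(-4, p), Mul(-4, z)), -1)))
Function('Y')(B) = Mul(151, B, Add(-146, B)) (Function('Y')(B) = Mul(Add(-146, B), Mul(151, B)) = Mul(151, B, Add(-146, B)))
Mul(Add(6543, Function('Y')(Function('R')(-4, -1))), Add(5541, -17919)) = Mul(Add(6543, Mul(151, Mul(3, Pow(Add(-4, -1), -1)), Add(-146, Mul(3, Pow(Add(-4, -1), -1))))), Add(5541, -17919)) = Mul(Add(6543, Mul(151, Mul(3, Pow(-5, -1)), Add(-146, Mul(3, Pow(-5, -1))))), -12378) = Mul(Add(6543, Mul(151, Mul(3, Rational(-1, 5)), Add(-146, Mul(3, Rational(-1, 5))))), -12378) = Mul(Add(6543, Mul(151, Rational(-3, 5), Add(-146, Rational(-3, 5)))), -12378) = Mul(Add(6543, Mul(151, Rational(-3, 5), Rational(-733, 5))), -12378) = Mul(Add(6543, Rational(332049, 25)), -12378) = Mul(Rational(495624, 25), -12378) = Rational(-6134833872, 25)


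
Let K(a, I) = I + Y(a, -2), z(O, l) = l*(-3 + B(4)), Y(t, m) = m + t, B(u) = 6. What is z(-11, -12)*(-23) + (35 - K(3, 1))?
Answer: 861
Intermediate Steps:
z(O, l) = 3*l (z(O, l) = l*(-3 + 6) = l*3 = 3*l)
K(a, I) = -2 + I + a (K(a, I) = I + (-2 + a) = -2 + I + a)
z(-11, -12)*(-23) + (35 - K(3, 1)) = (3*(-12))*(-23) + (35 - (-2 + 1 + 3)) = -36*(-23) + (35 - 1*2) = 828 + (35 - 2) = 828 + 33 = 861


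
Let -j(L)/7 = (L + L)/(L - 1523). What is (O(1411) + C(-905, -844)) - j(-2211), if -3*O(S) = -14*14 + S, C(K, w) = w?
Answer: -2316406/1867 ≈ -1240.7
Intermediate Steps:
O(S) = 196/3 - S/3 (O(S) = -(-14*14 + S)/3 = -(-196 + S)/3 = 196/3 - S/3)
j(L) = -14*L/(-1523 + L) (j(L) = -7*(L + L)/(L - 1523) = -7*2*L/(-1523 + L) = -14*L/(-1523 + L))
(O(1411) + C(-905, -844)) - j(-2211) = ((196/3 - ⅓*1411) - 844) - (-14)*(-2211)/(-1523 - 2211) = ((196/3 - 1411/3) - 844) - (-14)*(-2211)/(-3734) = (-405 - 844) - (-14)*(-2211)*(-1)/3734 = -1249 - 1*(-15477/1867) = -1249 + 15477/1867 = -2316406/1867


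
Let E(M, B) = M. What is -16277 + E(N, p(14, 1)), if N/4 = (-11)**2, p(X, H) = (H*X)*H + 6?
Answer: -15793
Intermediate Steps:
p(X, H) = 6 + X*H**2 (p(X, H) = X*H**2 + 6 = 6 + X*H**2)
N = 484 (N = 4*(-11)**2 = 4*121 = 484)
-16277 + E(N, p(14, 1)) = -16277 + 484 = -15793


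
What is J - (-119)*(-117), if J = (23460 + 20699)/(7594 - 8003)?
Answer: -5738666/409 ≈ -14031.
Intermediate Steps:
J = -44159/409 (J = 44159/(-409) = 44159*(-1/409) = -44159/409 ≈ -107.97)
J - (-119)*(-117) = -44159/409 - (-119)*(-117) = -44159/409 - 1*13923 = -44159/409 - 13923 = -5738666/409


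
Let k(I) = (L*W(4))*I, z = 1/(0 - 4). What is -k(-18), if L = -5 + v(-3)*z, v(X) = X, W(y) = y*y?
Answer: -1224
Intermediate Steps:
z = -¼ (z = 1/(-4) = -¼ ≈ -0.25000)
W(y) = y²
L = -17/4 (L = -5 - 3*(-¼) = -5 + ¾ = -17/4 ≈ -4.2500)
k(I) = -68*I (k(I) = (-17/4*4²)*I = (-17/4*16)*I = -68*I)
-k(-18) = -(-68)*(-18) = -1*1224 = -1224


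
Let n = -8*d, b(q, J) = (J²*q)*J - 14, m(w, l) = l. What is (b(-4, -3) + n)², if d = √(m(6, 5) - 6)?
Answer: 8772 - 1504*I ≈ 8772.0 - 1504.0*I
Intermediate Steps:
b(q, J) = -14 + q*J³ (b(q, J) = (q*J²)*J - 14 = q*J³ - 14 = -14 + q*J³)
d = I (d = √(5 - 6) = √(-1) = I ≈ 1.0*I)
n = -8*I ≈ -8.0*I
(b(-4, -3) + n)² = ((-14 - 4*(-3)³) - 8*I)² = ((-14 - 4*(-27)) - 8*I)² = ((-14 + 108) - 8*I)² = (94 - 8*I)²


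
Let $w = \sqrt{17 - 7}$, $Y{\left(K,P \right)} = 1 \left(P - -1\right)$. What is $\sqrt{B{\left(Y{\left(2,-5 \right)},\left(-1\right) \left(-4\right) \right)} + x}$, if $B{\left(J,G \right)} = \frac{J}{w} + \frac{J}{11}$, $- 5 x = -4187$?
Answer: $\frac{\sqrt{2532035 - 1210 \sqrt{10}}}{55} \approx 28.91$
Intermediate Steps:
$Y{\left(K,P \right)} = 1 + P$ ($Y{\left(K,P \right)} = 1 \left(P + 1\right) = 1 \left(1 + P\right) = 1 + P$)
$x = \frac{4187}{5}$ ($x = \left(- \frac{1}{5}\right) \left(-4187\right) = \frac{4187}{5} \approx 837.4$)
$w = \sqrt{10} \approx 3.1623$
$B{\left(J,G \right)} = \frac{J}{11} + \frac{J \sqrt{10}}{10}$ ($B{\left(J,G \right)} = \frac{J}{\sqrt{10}} + \frac{J}{11} = J \frac{\sqrt{10}}{10} + J \frac{1}{11} = \frac{J \sqrt{10}}{10} + \frac{J}{11} = \frac{J}{11} + \frac{J \sqrt{10}}{10}$)
$\sqrt{B{\left(Y{\left(2,-5 \right)},\left(-1\right) \left(-4\right) \right)} + x} = \sqrt{\frac{\left(1 - 5\right) \left(10 + 11 \sqrt{10}\right)}{110} + \frac{4187}{5}} = \sqrt{\frac{1}{110} \left(-4\right) \left(10 + 11 \sqrt{10}\right) + \frac{4187}{5}} = \sqrt{\left(- \frac{4}{11} - \frac{2 \sqrt{10}}{5}\right) + \frac{4187}{5}} = \sqrt{\frac{46037}{55} - \frac{2 \sqrt{10}}{5}}$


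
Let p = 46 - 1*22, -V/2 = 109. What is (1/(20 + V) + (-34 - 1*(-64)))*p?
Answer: 23756/33 ≈ 719.88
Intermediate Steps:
V = -218 (V = -2*109 = -218)
p = 24 (p = 46 - 22 = 24)
(1/(20 + V) + (-34 - 1*(-64)))*p = (1/(20 - 218) + (-34 - 1*(-64)))*24 = (1/(-198) + (-34 + 64))*24 = (-1/198 + 30)*24 = (5939/198)*24 = 23756/33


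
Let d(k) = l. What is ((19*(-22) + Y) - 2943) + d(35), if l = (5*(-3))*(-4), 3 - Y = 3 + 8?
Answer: -3309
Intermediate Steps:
Y = -8 (Y = 3 - (3 + 8) = 3 - 1*11 = 3 - 11 = -8)
l = 60 (l = -15*(-4) = 60)
d(k) = 60
((19*(-22) + Y) - 2943) + d(35) = ((19*(-22) - 8) - 2943) + 60 = ((-418 - 8) - 2943) + 60 = (-426 - 2943) + 60 = -3369 + 60 = -3309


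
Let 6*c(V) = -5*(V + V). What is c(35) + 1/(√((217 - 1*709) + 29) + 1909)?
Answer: (-175*√463 + 334072*I)/(3*(√463 - 1909*I)) ≈ -58.333 - 5.9037e-6*I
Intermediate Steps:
c(V) = -5*V/3 (c(V) = (-5*(V + V))/6 = (-10*V)/6 = -5*V/3)
c(35) + 1/(√((217 - 1*709) + 29) + 1909) = -5/3*35 + 1/(√((217 - 1*709) + 29) + 1909) = -175/3 + 1/(√((217 - 709) + 29) + 1909) = -175/3 + 1/(√(-492 + 29) + 1909) = -175/3 + 1/(√(-463) + 1909) = -175/3 + 1/(I*√463 + 1909) = -175/3 + 1/(1909 + I*√463)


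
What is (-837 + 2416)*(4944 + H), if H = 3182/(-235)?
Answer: 1829520982/235 ≈ 7.7852e+6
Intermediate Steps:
H = -3182/235 (H = 3182*(-1/235) = -3182/235 ≈ -13.540)
(-837 + 2416)*(4944 + H) = (-837 + 2416)*(4944 - 3182/235) = 1579*(1158658/235) = 1829520982/235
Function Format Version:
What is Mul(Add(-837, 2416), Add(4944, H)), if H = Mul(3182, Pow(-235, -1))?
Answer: Rational(1829520982, 235) ≈ 7.7852e+6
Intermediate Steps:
H = Rational(-3182, 235) (H = Mul(3182, Rational(-1, 235)) = Rational(-3182, 235) ≈ -13.540)
Mul(Add(-837, 2416), Add(4944, H)) = Mul(Add(-837, 2416), Add(4944, Rational(-3182, 235))) = Mul(1579, Rational(1158658, 235)) = Rational(1829520982, 235)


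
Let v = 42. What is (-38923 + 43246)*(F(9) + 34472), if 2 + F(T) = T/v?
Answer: 2086206309/14 ≈ 1.4901e+8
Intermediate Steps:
F(T) = -2 + T/42
(-38923 + 43246)*(F(9) + 34472) = (-38923 + 43246)*((-2 + (1/42)*9) + 34472) = 4323*((-2 + 3/14) + 34472) = 4323*(-25/14 + 34472) = 4323*(482583/14) = 2086206309/14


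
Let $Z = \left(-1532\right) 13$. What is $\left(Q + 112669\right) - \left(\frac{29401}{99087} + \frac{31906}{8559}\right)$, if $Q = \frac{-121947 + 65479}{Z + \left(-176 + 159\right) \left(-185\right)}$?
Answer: $\frac{534169781211861220}{4741081383681} \approx 1.1267 \cdot 10^{5}$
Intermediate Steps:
$Z = -19916$
$Q = \frac{56468}{16771}$ ($Q = \frac{-121947 + 65479}{-19916 + \left(-176 + 159\right) \left(-185\right)} = - \frac{56468}{-19916 - -3145} = - \frac{56468}{-19916 + 3145} = - \frac{56468}{-16771} = \left(-56468\right) \left(- \frac{1}{16771}\right) = \frac{56468}{16771} \approx 3.367$)
$\left(Q + 112669\right) - \left(\frac{29401}{99087} + \frac{31906}{8559}\right) = \left(\frac{56468}{16771} + 112669\right) - \left(\frac{29401}{99087} + \frac{31906}{8559}\right) = \frac{1889628267}{16771} - \frac{1137704327}{282695211} = \frac{534169781211861220}{4741081383681}$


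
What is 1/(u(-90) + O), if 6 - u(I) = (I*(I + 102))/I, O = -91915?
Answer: -1/91921 ≈ -1.0879e-5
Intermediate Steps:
u(I) = -96 - I (u(I) = 6 - I*(I + 102)/I = 6 - I*(102 + I)/I = 6 - (102 + I) = 6 + (-102 - I) = -96 - I)
1/(u(-90) + O) = 1/((-96 - 1*(-90)) - 91915) = 1/((-96 + 90) - 91915) = 1/(-6 - 91915) = 1/(-91921) = -1/91921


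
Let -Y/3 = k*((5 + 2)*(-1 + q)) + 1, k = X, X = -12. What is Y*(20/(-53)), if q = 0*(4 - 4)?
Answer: 5100/53 ≈ 96.226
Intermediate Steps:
q = 0 (q = 0*0 = 0)
k = -12
Y = -255 (Y = -3*(-12*(5 + 2)*(-1 + 0) + 1) = -3*(-84*(-1) + 1) = -3*(-12*(-7) + 1) = -3*(84 + 1) = -3*85 = -255)
Y*(20/(-53)) = -5100/(-53) = -5100*(-1)/53 = -255*(-20/53) = 5100/53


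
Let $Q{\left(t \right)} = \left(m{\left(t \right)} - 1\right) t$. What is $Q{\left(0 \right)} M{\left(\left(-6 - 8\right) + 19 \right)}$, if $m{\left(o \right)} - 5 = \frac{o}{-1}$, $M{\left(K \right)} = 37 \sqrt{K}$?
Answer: $0$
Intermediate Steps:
$m{\left(o \right)} = 5 - o$ ($m{\left(o \right)} = 5 + \frac{o}{-1} = 5 + o \left(-1\right) = 5 - o$)
$Q{\left(t \right)} = t \left(4 - t\right)$ ($Q{\left(t \right)} = \left(\left(5 - t\right) - 1\right) t = \left(4 - t\right) t = t \left(4 - t\right)$)
$Q{\left(0 \right)} M{\left(\left(-6 - 8\right) + 19 \right)} = 0 \left(4 - 0\right) 37 \sqrt{\left(-6 - 8\right) + 19} = 0 \left(4 + 0\right) 37 \sqrt{-14 + 19} = 0 \cdot 4 \cdot 37 \sqrt{5} = 0 \cdot 37 \sqrt{5} = 0$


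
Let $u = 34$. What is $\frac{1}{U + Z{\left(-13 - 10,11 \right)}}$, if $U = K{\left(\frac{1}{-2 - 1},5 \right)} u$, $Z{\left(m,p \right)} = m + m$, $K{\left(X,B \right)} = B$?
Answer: $\frac{1}{124} \approx 0.0080645$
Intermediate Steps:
$Z{\left(m,p \right)} = 2 m$
$U = 170$ ($U = 5 \cdot 34 = 170$)
$\frac{1}{U + Z{\left(-13 - 10,11 \right)}} = \frac{1}{170 + 2 \left(-13 - 10\right)} = \frac{1}{170 + 2 \left(-23\right)} = \frac{1}{170 - 46} = \frac{1}{124}$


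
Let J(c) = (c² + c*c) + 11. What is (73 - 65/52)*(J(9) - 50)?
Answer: 35301/4 ≈ 8825.3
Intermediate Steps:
J(c) = 11 + 2*c² (J(c) = (c² + c²) + 11 = 2*c² + 11 = 11 + 2*c²)
(73 - 65/52)*(J(9) - 50) = (73 - 65/52)*((11 + 2*9²) - 50) = (73 - 65/52)*((11 + 2*81) - 50) = (73 - 1*5/4)*((11 + 162) - 50) = (73 - 5/4)*(173 - 50) = (287/4)*123 = 35301/4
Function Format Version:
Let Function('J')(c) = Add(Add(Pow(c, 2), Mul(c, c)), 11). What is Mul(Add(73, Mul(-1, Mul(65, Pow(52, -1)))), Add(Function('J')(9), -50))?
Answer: Rational(35301, 4) ≈ 8825.3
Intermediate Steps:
Function('J')(c) = Add(11, Mul(2, Pow(c, 2))) (Function('J')(c) = Add(Add(Pow(c, 2), Pow(c, 2)), 11) = Add(Mul(2, Pow(c, 2)), 11) = Add(11, Mul(2, Pow(c, 2))))
Mul(Add(73, Mul(-1, Mul(65, Pow(52, -1)))), Add(Function('J')(9), -50)) = Mul(Add(73, Mul(-1, Mul(65, Pow(52, -1)))), Add(Add(11, Mul(2, Pow(9, 2))), -50)) = Mul(Add(73, Mul(-1, Mul(65, Rational(1, 52)))), Add(Add(11, Mul(2, 81)), -50)) = Mul(Add(73, Mul(-1, Rational(5, 4))), Add(Add(11, 162), -50)) = Mul(Add(73, Rational(-5, 4)), Add(173, -50)) = Mul(Rational(287, 4), 123) = Rational(35301, 4)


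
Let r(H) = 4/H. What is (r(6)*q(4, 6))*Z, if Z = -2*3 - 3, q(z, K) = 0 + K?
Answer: -36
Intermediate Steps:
q(z, K) = K
Z = -9 (Z = -6 - 3 = -9)
(r(6)*q(4, 6))*Z = ((4/6)*6)*(-9) = ((4*(⅙))*6)*(-9) = ((⅔)*6)*(-9) = 4*(-9) = -36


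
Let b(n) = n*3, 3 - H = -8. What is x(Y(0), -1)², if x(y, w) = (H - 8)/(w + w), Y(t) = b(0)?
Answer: 9/4 ≈ 2.2500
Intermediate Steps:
H = 11 (H = 3 - 1*(-8) = 3 + 8 = 11)
b(n) = 3*n
Y(t) = 0 (Y(t) = 3*0 = 0)
x(y, w) = 3/(2*w) (x(y, w) = (11 - 8)/(w + w) = 3/((2*w)) = 3*(1/(2*w)) = 3/(2*w))
x(Y(0), -1)² = ((3/2)/(-1))² = ((3/2)*(-1))² = (-3/2)² = 9/4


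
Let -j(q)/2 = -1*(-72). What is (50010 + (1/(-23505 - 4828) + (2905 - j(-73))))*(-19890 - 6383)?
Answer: -39496743332358/28333 ≈ -1.3940e+9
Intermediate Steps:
j(q) = -144 (j(q) = -(-2)*(-72) = -2*72 = -144)
(50010 + (1/(-23505 - 4828) + (2905 - j(-73))))*(-19890 - 6383) = (50010 + (1/(-23505 - 4828) + (2905 - 1*(-144))))*(-19890 - 6383) = (50010 + (1/(-28333) + (2905 + 144)))*(-26273) = (50010 + (-1/28333 + 3049))*(-26273) = (50010 + 86387316/28333)*(-26273) = (1503320646/28333)*(-26273) = -39496743332358/28333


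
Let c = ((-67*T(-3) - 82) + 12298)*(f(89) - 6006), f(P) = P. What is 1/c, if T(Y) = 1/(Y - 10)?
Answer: -13/940063375 ≈ -1.3829e-8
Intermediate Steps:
T(Y) = 1/(-10 + Y)
c = -940063375/13 (c = ((-67/(-10 - 3) - 82) + 12298)*(89 - 6006) = ((-67/(-13) - 82) + 12298)*(-5917) = ((-67*(-1/13) - 82) + 12298)*(-5917) = ((67/13 - 82) + 12298)*(-5917) = (-999/13 + 12298)*(-5917) = (158875/13)*(-5917) = -940063375/13 ≈ -7.2313e+7)
1/c = 1/(-940063375/13) = -13/940063375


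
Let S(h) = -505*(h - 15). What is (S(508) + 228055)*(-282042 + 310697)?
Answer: -599176050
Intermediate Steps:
S(h) = 7575 - 505*h (S(h) = -505*(-15 + h) = 7575 - 505*h)
(S(508) + 228055)*(-282042 + 310697) = ((7575 - 505*508) + 228055)*(-282042 + 310697) = ((7575 - 256540) + 228055)*28655 = (-248965 + 228055)*28655 = -20910*28655 = -599176050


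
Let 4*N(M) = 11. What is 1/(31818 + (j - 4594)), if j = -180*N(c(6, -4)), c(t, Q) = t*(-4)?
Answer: 1/26729 ≈ 3.7413e-5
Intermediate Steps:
c(t, Q) = -4*t
N(M) = 11/4 (N(M) = (¼)*11 = 11/4)
j = -495 (j = -180*11/4 = -495)
1/(31818 + (j - 4594)) = 1/(31818 + (-495 - 4594)) = 1/(31818 - 5089) = 1/26729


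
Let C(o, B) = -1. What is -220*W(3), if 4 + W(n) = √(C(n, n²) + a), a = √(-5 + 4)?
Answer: 880 - 220*√(-1 + I) ≈ 779.88 - 241.71*I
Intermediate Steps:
a = I (a = √(-1) = I ≈ 1.0*I)
W(n) = -4 + √(-1 + I)
-220*W(3) = -220*(-4 + √(-1 + I)) = 880 - 220*√(-1 + I)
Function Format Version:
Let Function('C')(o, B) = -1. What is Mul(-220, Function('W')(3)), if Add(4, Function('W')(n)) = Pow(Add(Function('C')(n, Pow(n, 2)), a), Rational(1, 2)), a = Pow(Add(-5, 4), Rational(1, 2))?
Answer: Add(880, Mul(-220, Pow(Add(-1, I), Rational(1, 2)))) ≈ Add(779.88, Mul(-241.71, I))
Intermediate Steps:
a = I (a = Pow(-1, Rational(1, 2)) = I ≈ Mul(1.0000, I))
Function('W')(n) = Add(-4, Pow(Add(-1, I), Rational(1, 2)))
Mul(-220, Function('W')(3)) = Mul(-220, Add(-4, Pow(Add(-1, I), Rational(1, 2)))) = Add(880, Mul(-220, Pow(Add(-1, I), Rational(1, 2))))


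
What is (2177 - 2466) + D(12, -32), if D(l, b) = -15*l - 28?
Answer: -497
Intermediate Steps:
D(l, b) = -28 - 15*l
(2177 - 2466) + D(12, -32) = (2177 - 2466) + (-28 - 15*12) = -289 + (-28 - 180) = -289 - 208 = -497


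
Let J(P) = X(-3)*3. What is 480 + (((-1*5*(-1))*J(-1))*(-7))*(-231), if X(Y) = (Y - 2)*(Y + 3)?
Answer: 480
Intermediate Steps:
X(Y) = (-2 + Y)*(3 + Y)
J(P) = 0 (J(P) = (-6 - 3 + (-3)²)*3 = (-6 - 3 + 9)*3 = 0*3 = 0)
480 + (((-1*5*(-1))*J(-1))*(-7))*(-231) = 480 + (((-1*5*(-1))*0)*(-7))*(-231) = 480 + ((-5*(-1)*0)*(-7))*(-231) = 480 + ((5*0)*(-7))*(-231) = 480 + (0*(-7))*(-231) = 480 + 0*(-231) = 480 + 0 = 480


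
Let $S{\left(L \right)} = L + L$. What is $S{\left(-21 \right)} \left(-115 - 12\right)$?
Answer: $5334$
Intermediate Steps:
$S{\left(L \right)} = 2 L$
$S{\left(-21 \right)} \left(-115 - 12\right) = 2 \left(-21\right) \left(-115 - 12\right) = \left(-42\right) \left(-127\right) = 5334$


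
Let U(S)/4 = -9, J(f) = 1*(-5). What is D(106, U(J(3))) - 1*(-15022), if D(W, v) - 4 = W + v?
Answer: 15096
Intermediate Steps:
J(f) = -5
U(S) = -36 (U(S) = 4*(-9) = -36)
D(W, v) = 4 + W + v (D(W, v) = 4 + (W + v) = 4 + W + v)
D(106, U(J(3))) - 1*(-15022) = (4 + 106 - 36) - 1*(-15022) = 74 + 15022 = 15096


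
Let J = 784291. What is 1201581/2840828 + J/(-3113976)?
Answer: 378414640777/2211567553032 ≈ 0.17111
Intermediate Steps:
1201581/2840828 + J/(-3113976) = 1201581/2840828 + 784291/(-3113976) = 1201581*(1/2840828) + 784291*(-1/3113976) = 1201581/2840828 - 784291/3113976 = 378414640777/2211567553032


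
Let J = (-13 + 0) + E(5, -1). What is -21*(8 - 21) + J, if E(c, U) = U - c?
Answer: 254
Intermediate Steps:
J = -19 (J = (-13 + 0) + (-1 - 1*5) = -13 + (-1 - 5) = -13 - 6 = -19)
-21*(8 - 21) + J = -21*(8 - 21) - 19 = -21*(-13) - 19 = 273 - 19 = 254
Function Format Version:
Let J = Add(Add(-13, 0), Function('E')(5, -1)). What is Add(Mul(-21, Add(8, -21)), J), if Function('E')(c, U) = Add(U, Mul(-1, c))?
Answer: 254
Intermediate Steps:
J = -19 (J = Add(Add(-13, 0), Add(-1, Mul(-1, 5))) = Add(-13, Add(-1, -5)) = Add(-13, -6) = -19)
Add(Mul(-21, Add(8, -21)), J) = Add(Mul(-21, Add(8, -21)), -19) = Add(Mul(-21, -13), -19) = Add(273, -19) = 254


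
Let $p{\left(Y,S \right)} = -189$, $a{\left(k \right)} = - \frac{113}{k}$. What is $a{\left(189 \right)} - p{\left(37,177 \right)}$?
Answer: $\frac{35608}{189} \approx 188.4$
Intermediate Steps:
$a{\left(189 \right)} - p{\left(37,177 \right)} = - \frac{113}{189} - -189 = \left(-113\right) \frac{1}{189} + 189 = - \frac{113}{189} + 189 = \frac{35608}{189}$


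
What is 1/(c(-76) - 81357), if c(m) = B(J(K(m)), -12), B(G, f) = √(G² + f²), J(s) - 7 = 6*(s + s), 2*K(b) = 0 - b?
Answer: -81357/6618746936 - √214513/6618746936 ≈ -1.2362e-5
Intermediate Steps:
K(b) = -b/2 (K(b) = (0 - b)/2 = (-b)/2 = -b/2)
J(s) = 7 + 12*s (J(s) = 7 + 6*(s + s) = 7 + 6*(2*s) = 7 + 12*s)
c(m) = √(144 + (7 - 6*m)²) (c(m) = √((7 + 12*(-m/2))² + (-12)²) = √((7 - 6*m)² + 144) = √(144 + (7 - 6*m)²))
1/(c(-76) - 81357) = 1/(√(144 + (7 - 6*(-76))²) - 81357) = 1/(√(144 + (7 + 456)²) - 81357) = 1/(√(144 + 463²) - 81357) = 1/(√(144 + 214369) - 81357) = 1/(√214513 - 81357) = 1/(-81357 + √214513)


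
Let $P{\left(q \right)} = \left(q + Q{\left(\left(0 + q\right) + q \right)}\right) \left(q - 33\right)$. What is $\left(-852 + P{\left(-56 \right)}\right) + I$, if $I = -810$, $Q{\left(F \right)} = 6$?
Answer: $2788$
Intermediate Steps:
$P{\left(q \right)} = \left(-33 + q\right) \left(6 + q\right)$ ($P{\left(q \right)} = \left(q + 6\right) \left(q - 33\right) = \left(6 + q\right) \left(-33 + q\right) = \left(-33 + q\right) \left(6 + q\right)$)
$\left(-852 + P{\left(-56 \right)}\right) + I = \left(-852 - \left(-1314 - 3136\right)\right) - 810 = \left(-852 + \left(-198 + 3136 + 1512\right)\right) - 810 = \left(-852 + 4450\right) - 810 = 3598 - 810 = 2788$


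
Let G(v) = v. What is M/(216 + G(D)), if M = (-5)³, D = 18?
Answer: -125/234 ≈ -0.53419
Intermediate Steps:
M = -125
M/(216 + G(D)) = -125/(216 + 18) = -125/234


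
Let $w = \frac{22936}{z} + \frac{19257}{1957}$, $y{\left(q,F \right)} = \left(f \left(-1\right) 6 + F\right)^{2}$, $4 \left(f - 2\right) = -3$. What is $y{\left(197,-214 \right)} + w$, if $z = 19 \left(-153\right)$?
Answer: $\frac{58763407481}{1197684} \approx 49064.0$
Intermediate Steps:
$f = \frac{5}{4}$ ($f = 2 + \frac{1}{4} \left(-3\right) = 2 - \frac{3}{4} = \frac{5}{4} \approx 1.25$)
$z = -2907$
$y{\left(q,F \right)} = \left(- \frac{15}{2} + F\right)^{2}$ ($y{\left(q,F \right)} = \left(\frac{5}{4} \left(-1\right) 6 + F\right)^{2} = \left(\left(- \frac{5}{4}\right) 6 + F\right)^{2} = \left(- \frac{15}{2} + F\right)^{2}$)
$w = \frac{583913}{299421}$ ($w = \frac{22936}{-2907} + \frac{19257}{1957} = 22936 \left(- \frac{1}{2907}\right) + 19257 \cdot \frac{1}{1957} = - \frac{22936}{2907} + \frac{19257}{1957} = \frac{583913}{299421} \approx 1.9501$)
$y{\left(197,-214 \right)} + w = \frac{\left(-15 + 2 \left(-214\right)\right)^{2}}{4} + \frac{583913}{299421} = \frac{\left(-15 - 428\right)^{2}}{4} + \frac{583913}{299421} = \frac{\left(-443\right)^{2}}{4} + \frac{583913}{299421} = \frac{1}{4} \cdot 196249 + \frac{583913}{299421} = \frac{196249}{4} + \frac{583913}{299421} = \frac{58763407481}{1197684}$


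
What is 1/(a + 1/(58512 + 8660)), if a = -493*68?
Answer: -67172/2251874127 ≈ -2.9829e-5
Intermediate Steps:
a = -33524
1/(a + 1/(58512 + 8660)) = 1/(-33524 + 1/(58512 + 8660)) = 1/(-33524 + 1/67172) = 1/(-2251874127/67172) = -67172/2251874127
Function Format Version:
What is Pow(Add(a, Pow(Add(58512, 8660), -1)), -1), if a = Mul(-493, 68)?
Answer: Rational(-67172, 2251874127) ≈ -2.9829e-5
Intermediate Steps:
a = -33524
Pow(Add(a, Pow(Add(58512, 8660), -1)), -1) = Pow(Add(-33524, Pow(Add(58512, 8660), -1)), -1) = Pow(Add(-33524, Pow(67172, -1)), -1) = Pow(Add(-33524, Rational(1, 67172)), -1) = Pow(Rational(-2251874127, 67172), -1) = Rational(-67172, 2251874127)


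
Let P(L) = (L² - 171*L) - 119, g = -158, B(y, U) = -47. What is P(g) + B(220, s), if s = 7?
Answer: 51816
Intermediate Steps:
P(L) = -119 + L² - 171*L
P(g) + B(220, s) = (-119 + (-158)² - 171*(-158)) - 47 = (-119 + 24964 + 27018) - 47 = 51863 - 47 = 51816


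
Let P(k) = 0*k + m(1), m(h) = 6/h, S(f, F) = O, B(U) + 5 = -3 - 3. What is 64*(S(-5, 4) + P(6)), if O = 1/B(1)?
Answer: 4160/11 ≈ 378.18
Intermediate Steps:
B(U) = -11 (B(U) = -5 + (-3 - 3) = -5 - 6 = -11)
O = -1/11 (O = 1/(-11) = -1/11 ≈ -0.090909)
S(f, F) = -1/11
P(k) = 6 (P(k) = 0*k + 6/1 = 0 + 6*1 = 0 + 6 = 6)
64*(S(-5, 4) + P(6)) = 64*(-1/11 + 6) = 64*(65/11) = 4160/11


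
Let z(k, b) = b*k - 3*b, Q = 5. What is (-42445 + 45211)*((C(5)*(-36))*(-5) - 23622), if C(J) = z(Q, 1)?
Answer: -64342692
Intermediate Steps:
z(k, b) = -3*b + b*k
C(J) = 2 (C(J) = 1*(-3 + 5) = 1*2 = 2)
(-42445 + 45211)*((C(5)*(-36))*(-5) - 23622) = (-42445 + 45211)*((2*(-36))*(-5) - 23622) = 2766*(-72*(-5) - 23622) = 2766*(360 - 23622) = 2766*(-23262) = -64342692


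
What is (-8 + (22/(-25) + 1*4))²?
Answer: 14884/625 ≈ 23.814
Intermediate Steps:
(-8 + (22/(-25) + 1*4))² = (-8 + (22*(-1/25) + 4))² = (-8 + (-22/25 + 4))² = (-8 + 78/25)² = (-122/25)² = 14884/625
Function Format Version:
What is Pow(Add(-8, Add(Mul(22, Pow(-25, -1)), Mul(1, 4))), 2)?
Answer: Rational(14884, 625) ≈ 23.814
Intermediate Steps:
Pow(Add(-8, Add(Mul(22, Pow(-25, -1)), Mul(1, 4))), 2) = Pow(Add(-8, Add(Mul(22, Rational(-1, 25)), 4)), 2) = Pow(Add(-8, Add(Rational(-22, 25), 4)), 2) = Pow(Add(-8, Rational(78, 25)), 2) = Pow(Rational(-122, 25), 2) = Rational(14884, 625)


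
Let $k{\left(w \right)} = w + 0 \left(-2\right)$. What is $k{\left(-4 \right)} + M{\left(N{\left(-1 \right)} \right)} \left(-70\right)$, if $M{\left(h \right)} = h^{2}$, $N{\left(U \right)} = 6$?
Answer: $-2524$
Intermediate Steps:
$k{\left(w \right)} = w$ ($k{\left(w \right)} = w + 0 = w$)
$k{\left(-4 \right)} + M{\left(N{\left(-1 \right)} \right)} \left(-70\right) = -4 + 6^{2} \left(-70\right) = -4 + 36 \left(-70\right) = -4 - 2520 = -2524$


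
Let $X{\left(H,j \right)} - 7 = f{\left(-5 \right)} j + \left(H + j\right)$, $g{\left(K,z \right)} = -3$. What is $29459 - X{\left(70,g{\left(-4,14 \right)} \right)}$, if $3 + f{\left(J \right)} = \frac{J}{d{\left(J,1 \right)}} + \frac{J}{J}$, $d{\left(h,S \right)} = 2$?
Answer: $\frac{58743}{2} \approx 29372.0$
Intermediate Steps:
$f{\left(J \right)} = -2 + \frac{J}{2}$ ($f{\left(J \right)} = -3 + \left(\frac{J}{2} + \frac{J}{J}\right) = -3 + \left(J \frac{1}{2} + 1\right) = -3 + \left(\frac{J}{2} + 1\right) = -3 + \left(1 + \frac{J}{2}\right) = -2 + \frac{J}{2}$)
$X{\left(H,j \right)} = 7 + H - \frac{7 j}{2}$ ($X{\left(H,j \right)} = 7 + \left(\left(-2 + \frac{1}{2} \left(-5\right)\right) j + \left(H + j\right)\right) = 7 + \left(\left(-2 - \frac{5}{2}\right) j + \left(H + j\right)\right) = 7 + \left(- \frac{9 j}{2} + \left(H + j\right)\right) = 7 + \left(H - \frac{7 j}{2}\right) = 7 + H - \frac{7 j}{2}$)
$29459 - X{\left(70,g{\left(-4,14 \right)} \right)} = 29459 - \left(7 + 70 - - \frac{21}{2}\right) = 29459 - \left(7 + 70 + \frac{21}{2}\right) = 29459 - \frac{175}{2} = \frac{58743}{2}$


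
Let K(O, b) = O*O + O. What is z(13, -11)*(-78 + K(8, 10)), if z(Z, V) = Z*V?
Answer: 858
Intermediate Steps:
z(Z, V) = V*Z
K(O, b) = O + O² (K(O, b) = O² + O = O + O²)
z(13, -11)*(-78 + K(8, 10)) = (-11*13)*(-78 + 8*(1 + 8)) = -143*(-78 + 8*9) = -143*(-78 + 72) = -143*(-6) = 858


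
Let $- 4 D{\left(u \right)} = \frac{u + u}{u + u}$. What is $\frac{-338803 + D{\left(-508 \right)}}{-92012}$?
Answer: $\frac{1355213}{368048} \approx 3.6822$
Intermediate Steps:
$D{\left(u \right)} = - \frac{1}{4}$ ($D{\left(u \right)} = - \frac{\left(u + u\right) \frac{1}{u + u}}{4} = - \frac{2 u \frac{1}{2 u}}{4} = \left(- \frac{1}{4}\right) 1 = - \frac{1}{4}$)
$\frac{-338803 + D{\left(-508 \right)}}{-92012} = \frac{-338803 - \frac{1}{4}}{-92012} = \left(- \frac{1355213}{4}\right) \left(- \frac{1}{92012}\right) = \frac{1355213}{368048}$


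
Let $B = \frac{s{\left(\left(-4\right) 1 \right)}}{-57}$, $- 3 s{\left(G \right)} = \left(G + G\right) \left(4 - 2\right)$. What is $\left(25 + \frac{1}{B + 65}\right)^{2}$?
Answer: $\frac{77087301316}{123187801} \approx 625.77$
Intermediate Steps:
$s{\left(G \right)} = - \frac{4 G}{3}$ ($s{\left(G \right)} = - \frac{\left(G + G\right) \left(4 - 2\right)}{3} = - \frac{2 G 2}{3} = - \frac{4 G}{3}$)
$B = - \frac{16}{171}$ ($B = \frac{\left(- \frac{4}{3}\right) \left(\left(-4\right) 1\right)}{-57} = \left(- \frac{4}{3}\right) \left(-4\right) \left(- \frac{1}{57}\right) = \frac{16}{3} \left(- \frac{1}{57}\right) = - \frac{16}{171} \approx -0.093567$)
$\left(25 + \frac{1}{B + 65}\right)^{2} = \left(25 + \frac{1}{- \frac{16}{171} + 65}\right)^{2} = \left(25 + \frac{1}{\frac{11099}{171}}\right)^{2} = \left(25 + \frac{171}{11099}\right)^{2} = \left(\frac{277646}{11099}\right)^{2} = \frac{77087301316}{123187801}$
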